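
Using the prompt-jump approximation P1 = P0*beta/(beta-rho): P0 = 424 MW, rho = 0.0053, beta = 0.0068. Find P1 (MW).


P1/P0 = beta / (beta - rho)
P1/P0 = 0.0068 / (0.0068 - 0.0053) = 4.533333
P1 = 424 * 4.533333 = 1922.1 MW

1922.1


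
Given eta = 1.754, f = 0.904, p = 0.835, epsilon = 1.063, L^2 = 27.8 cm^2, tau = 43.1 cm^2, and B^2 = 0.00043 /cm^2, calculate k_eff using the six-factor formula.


k_inf = eta*f*p*eps = 1.754*0.904*0.835*1.063 = 1.407401
P_TNL = 1/(1 + L^2*B^2) = 1/(1 + 27.8*0.00043) = 0.9881872
P_FNL = exp(-B^2*tau) = exp(-0.00043*43.1) = 0.9816377
k_eff = k_inf * P_TNL * P_FNL = 1.407401 * 0.9881872 * 0.9816377
k_eff = 1.3652

1.3652


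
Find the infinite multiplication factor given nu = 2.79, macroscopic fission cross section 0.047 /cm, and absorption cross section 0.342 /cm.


k_inf = nu * Sigma_f / Sigma_a
k_inf = 2.79 * 0.047 / 0.342
k_inf = 0.38342

0.38342


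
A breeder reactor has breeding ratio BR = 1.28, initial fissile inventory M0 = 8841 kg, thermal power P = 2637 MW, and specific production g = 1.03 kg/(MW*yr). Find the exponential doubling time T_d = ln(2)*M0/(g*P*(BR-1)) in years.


Breeding gain G = BR - 1 = 1.28 - 1 = 0.28
Fissile production rate = g * P * G = 1.03 * 2637 * 0.28 = 760.5108 kg/yr
T_d = ln(2) * M0 / (g * P * G)
T_d = ln(2) * 8841 / 760.5108 = 8.0579 yr

8.0579


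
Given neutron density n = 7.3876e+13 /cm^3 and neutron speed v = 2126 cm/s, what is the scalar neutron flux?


phi = n * v
phi = 7.3876e+13 * 2126
phi = 1.5706e+17 /cm^2/s

1.5706e+17


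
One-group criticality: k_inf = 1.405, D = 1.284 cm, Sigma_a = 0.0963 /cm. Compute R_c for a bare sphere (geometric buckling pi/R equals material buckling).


L^2 = D / Sigma_a = 1.284 / 0.0963 = 13.33333 cm^2
B_m^2 = (k_inf - 1) / L^2 = (1.405 - 1) / 13.33333 = 0.03037501 /cm^2
For a bare sphere: B_g = pi/R, so R_c = pi / sqrt(B_m^2)
R_c = pi / sqrt(0.03037501) = 18.026 cm

18.026


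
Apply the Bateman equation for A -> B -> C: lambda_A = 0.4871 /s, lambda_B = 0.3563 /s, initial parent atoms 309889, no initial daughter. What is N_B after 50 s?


N_B(t) = lambda_A * N_A0 / (lambda_B - lambda_A) * [exp(-lambda_A*t) - exp(-lambda_B*t)]
exp(-0.4871*50) = 2.647024e-11; exp(-0.3563*50) = 1.832499e-08
N_B = 0.4871 * 309889 / (0.3563 - 0.4871) * (2.647024e-11 - 1.832499e-08)
N_B = 0.021117

0.021117


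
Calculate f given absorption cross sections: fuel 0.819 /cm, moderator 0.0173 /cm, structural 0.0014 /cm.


f = Sigma_a_fuel / (Sigma_a_fuel + Sigma_a_mod + Sigma_a_other)
f = 0.819 / (0.819 + 0.0173 + 0.0014)
f = 0.97768

0.97768


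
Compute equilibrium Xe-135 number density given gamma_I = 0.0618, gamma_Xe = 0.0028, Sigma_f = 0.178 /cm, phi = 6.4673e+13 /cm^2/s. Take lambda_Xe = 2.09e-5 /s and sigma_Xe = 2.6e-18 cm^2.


Xe_eq = (gamma_I + gamma_Xe) * Sigma_f * phi / (lambda_Xe + sigma_Xe * phi)
Numerator = (0.0618 + 0.0028) * 0.178 * 6.4673e+13 = 7.436619e+11
Denominator = 2.09e-5 + 2.6e-18 * 6.4673e+13 = 1.890498e-04
Xe_eq = 7.436619e+11 / 1.890498e-04 = 3.9337e+15 /cm^3

3.9337e+15


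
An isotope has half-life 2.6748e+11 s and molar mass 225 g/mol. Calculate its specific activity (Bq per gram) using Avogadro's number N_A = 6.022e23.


lambda = ln(2) / t_half = ln(2) / 2.6748e+11 = 2.591398e-12 /s
SA = lambda * N_A / M
SA = 2.591398e-12 * 6.022e23 / 225
SA = 6.9357e+09 Bq/g

6.9357e+09


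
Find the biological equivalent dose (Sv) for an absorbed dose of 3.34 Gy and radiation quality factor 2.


H = D * Q
H = 3.34 * 2
H = 6.6800 Sv

6.6800


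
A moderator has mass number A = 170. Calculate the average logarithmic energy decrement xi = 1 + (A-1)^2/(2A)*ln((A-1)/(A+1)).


xi = 1 + (A-1)^2/(2A) * ln((A-1)/(A+1))
xi = 1 + (170-1)^2/(2*170) * ln((170-1)/(170 +1))
xi = 0.011719

0.011719


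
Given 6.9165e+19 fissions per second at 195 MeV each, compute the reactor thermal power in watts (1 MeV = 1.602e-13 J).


P = fission_rate * E_MeV * 1.602e-13
P = 6.9165e+19 * 195 * 1.602e-13
P = 2.1606e+09 W

2.1606e+09


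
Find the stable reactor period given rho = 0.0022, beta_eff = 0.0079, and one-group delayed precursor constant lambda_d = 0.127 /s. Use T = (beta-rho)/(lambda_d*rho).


T = (beta - rho) / (lambda_d * rho)
T = (0.0079 - 0.0022) / (0.127 * 0.0022)
T = 20.401 s

20.401


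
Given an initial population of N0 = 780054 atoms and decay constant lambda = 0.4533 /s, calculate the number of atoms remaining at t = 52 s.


N = N0 * exp(-lambda * t)
N = 780054 * exp(-0.4533 * 52)
N = 4.5197e-05

4.5197e-05


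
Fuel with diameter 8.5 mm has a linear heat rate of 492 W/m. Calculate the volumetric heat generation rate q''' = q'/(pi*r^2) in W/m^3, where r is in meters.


r = D / 2 / 1000 = 8.5 / 2 / 1000 = 0.00425 m
q''' = q' / (pi * r^2)
q''' = 492 / (pi * 0.00425^2)
q''' = 8.6704e+06 W/m^3

8.6704e+06


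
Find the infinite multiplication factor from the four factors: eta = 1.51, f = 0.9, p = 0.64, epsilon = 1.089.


k_inf = eta * f * p * epsilon
k_inf = 1.51 * 0.9 * 0.64 * 1.089
k_inf = 0.94717

0.94717


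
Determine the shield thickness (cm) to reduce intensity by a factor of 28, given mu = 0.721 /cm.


x = ln(factor) / mu
x = ln(28) / 0.721
x = 4.6216 cm

4.6216


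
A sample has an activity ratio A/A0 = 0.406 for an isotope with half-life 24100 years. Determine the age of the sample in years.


lambda = ln(2) / t_half = ln(2) / 24100 = 2.876129e-05 /yr
t = -ln(A/A0) / lambda
t = -ln(0.406) / 2.876129e-05
t = 31341 yr

31341


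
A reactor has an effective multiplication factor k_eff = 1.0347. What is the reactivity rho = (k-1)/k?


rho = (k_eff - 1) / k_eff
rho = (1.0347 - 1) / 1.0347
rho = 0.033536

0.033536


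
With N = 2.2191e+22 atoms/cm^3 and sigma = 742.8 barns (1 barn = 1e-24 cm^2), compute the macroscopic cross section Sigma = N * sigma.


Sigma = N * sigma_barns * 1e-24
Sigma = 2.2191e+22 * 742.8 * 1e-24
Sigma = 16.483 /cm

16.483


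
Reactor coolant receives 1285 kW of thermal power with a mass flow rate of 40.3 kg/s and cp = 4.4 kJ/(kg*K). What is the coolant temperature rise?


dT = Q / (m_dot * cp)
dT = 1285 / (40.3 * 4.4)
dT = 7.2468 C

7.2468


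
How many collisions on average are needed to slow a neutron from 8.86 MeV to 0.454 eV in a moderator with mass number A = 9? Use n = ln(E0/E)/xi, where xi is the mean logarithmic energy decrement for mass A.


xi = 1 + (A-1)^2/(2A)*ln((A-1)/(A+1)) = 0.2066007 (for A = 9)
n = ln(E0/E) / xi
n = ln(8.86e6 / 0.454) / 0.2066007
n = ln(1.951542e+07) / 0.2066007 = 81.252

81.252


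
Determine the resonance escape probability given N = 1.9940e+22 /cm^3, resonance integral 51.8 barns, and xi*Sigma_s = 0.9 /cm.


p = exp(-N * I * 1e-24 / (xi*Sigma_s))
p = exp(-1.9940e+22 * 51.8 * 1e-24 / 0.9)
p = 0.31738

0.31738


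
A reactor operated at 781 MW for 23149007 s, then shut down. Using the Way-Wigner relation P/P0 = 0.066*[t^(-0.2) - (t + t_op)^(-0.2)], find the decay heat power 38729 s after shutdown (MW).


P/P0 = 0.066 * [t^(-0.2) - (t + t_op)^(-0.2)]
P/P0 = 0.066 * [38729^(-0.2) - (38729 + 23149007)^(-0.2)]
P/P0 = 0.066 * [0.1208907 - 0.03364715] = 0.005758074
P = 781 * 0.005758074 = 4.4971 MW

4.4971


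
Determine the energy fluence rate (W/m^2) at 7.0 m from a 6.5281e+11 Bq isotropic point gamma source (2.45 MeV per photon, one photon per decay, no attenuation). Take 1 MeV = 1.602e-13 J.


psi = A * E * 1.602e-13 / (4*pi*r^2)
psi = 6.5281e+11 * 2.45 * 1.602e-13 / (4*pi*7.0^2)
psi = 4.1611e-04 W/m^2

4.1611e-04


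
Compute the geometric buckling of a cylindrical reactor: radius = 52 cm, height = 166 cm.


B^2 = (2.405/R)^2 + (pi/H)^2
B^2 = (2.405/52)^2 + (pi/166)^2
B^2 = 0.0024972 /cm^2

0.0024972


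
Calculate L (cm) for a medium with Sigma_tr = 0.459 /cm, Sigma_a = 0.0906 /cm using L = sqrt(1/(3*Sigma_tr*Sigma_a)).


D = 1 / (3 * Sigma_tr) = 1 / (3 * 0.459) = 0.7262164 cm
L = sqrt(D / Sigma_a)
L = sqrt(0.7262164 / 0.0906)
L = 2.8312 cm

2.8312


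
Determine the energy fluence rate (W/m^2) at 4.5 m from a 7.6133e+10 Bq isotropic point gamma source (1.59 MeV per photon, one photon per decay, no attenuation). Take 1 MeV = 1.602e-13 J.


psi = A * E * 1.602e-13 / (4*pi*r^2)
psi = 7.6133e+10 * 1.59 * 1.602e-13 / (4*pi*4.5^2)
psi = 7.6207e-05 W/m^2

7.6207e-05


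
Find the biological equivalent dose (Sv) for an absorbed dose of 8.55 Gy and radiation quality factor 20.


H = D * Q
H = 8.55 * 20
H = 171.00 Sv

171.00


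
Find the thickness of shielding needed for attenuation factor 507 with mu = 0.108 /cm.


x = ln(factor) / mu
x = ln(507) / 0.108
x = 57.671 cm

57.671


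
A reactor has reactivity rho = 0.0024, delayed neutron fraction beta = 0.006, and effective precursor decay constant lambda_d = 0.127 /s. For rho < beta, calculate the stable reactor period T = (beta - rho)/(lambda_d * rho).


T = (beta - rho) / (lambda_d * rho)
T = (0.006 - 0.0024) / (0.127 * 0.0024)
T = 11.811 s

11.811


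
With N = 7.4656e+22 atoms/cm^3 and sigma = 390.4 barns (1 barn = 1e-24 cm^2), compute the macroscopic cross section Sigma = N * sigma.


Sigma = N * sigma_barns * 1e-24
Sigma = 7.4656e+22 * 390.4 * 1e-24
Sigma = 29.146 /cm

29.146


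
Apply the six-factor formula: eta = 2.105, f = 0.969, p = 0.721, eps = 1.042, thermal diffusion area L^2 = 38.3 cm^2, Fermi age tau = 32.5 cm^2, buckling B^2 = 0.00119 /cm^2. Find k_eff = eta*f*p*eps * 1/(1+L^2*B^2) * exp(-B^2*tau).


k_inf = eta*f*p*eps = 2.105*0.969*0.721*1.042 = 1.532424
P_TNL = 1/(1 + L^2*B^2) = 1/(1 + 38.3*0.00119) = 0.9564097
P_FNL = exp(-B^2*tau) = exp(-0.00119*32.5) = 0.9620633
k_eff = k_inf * P_TNL * P_FNL = 1.532424 * 0.9564097 * 0.9620633
k_eff = 1.4100

1.4100


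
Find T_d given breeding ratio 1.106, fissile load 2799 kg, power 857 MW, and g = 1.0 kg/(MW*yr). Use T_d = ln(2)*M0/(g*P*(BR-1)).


Breeding gain G = BR - 1 = 1.106 - 1 = 0.106
Fissile production rate = g * P * G = 1.0 * 857 * 0.106 = 90.842 kg/yr
T_d = ln(2) * M0 / (g * P * G)
T_d = ln(2) * 2799 / 90.842 = 21.357 yr

21.357


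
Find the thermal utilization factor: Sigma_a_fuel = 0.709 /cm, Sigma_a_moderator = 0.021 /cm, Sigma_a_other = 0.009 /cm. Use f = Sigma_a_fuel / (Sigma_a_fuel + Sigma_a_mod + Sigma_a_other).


f = Sigma_a_fuel / (Sigma_a_fuel + Sigma_a_mod + Sigma_a_other)
f = 0.709 / (0.709 + 0.021 + 0.009)
f = 0.95940

0.95940


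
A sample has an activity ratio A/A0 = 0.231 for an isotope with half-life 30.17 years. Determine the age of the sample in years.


lambda = ln(2) / t_half = ln(2) / 30.17 = 0.02297472 /yr
t = -ln(A/A0) / lambda
t = -ln(0.231) / 0.02297472
t = 63.780 yr

63.780


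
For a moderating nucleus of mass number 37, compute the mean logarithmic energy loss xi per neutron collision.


xi = 1 + (A-1)^2/(2A) * ln((A-1)/(A+1))
xi = 1 + (37-1)^2/(2*37) * ln((37-1)/(37 +1))
xi = 0.053093

0.053093


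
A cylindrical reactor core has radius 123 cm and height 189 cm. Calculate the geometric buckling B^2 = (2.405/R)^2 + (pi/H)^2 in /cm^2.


B^2 = (2.405/R)^2 + (pi/H)^2
B^2 = (2.405/123)^2 + (pi/189)^2
B^2 = 6.5861e-04 /cm^2

6.5861e-04


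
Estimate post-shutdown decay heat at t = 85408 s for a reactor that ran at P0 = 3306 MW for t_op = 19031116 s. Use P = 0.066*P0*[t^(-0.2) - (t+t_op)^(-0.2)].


P/P0 = 0.066 * [t^(-0.2) - (t + t_op)^(-0.2)]
P/P0 = 0.066 * [85408^(-0.2) - (85408 + 19031116)^(-0.2)]
P/P0 = 0.066 * [0.1032049 - 0.03497182] = 0.004503383
P = 3306 * 0.004503383 = 14.888 MW

14.888


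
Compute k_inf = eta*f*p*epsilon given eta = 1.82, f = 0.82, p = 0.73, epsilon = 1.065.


k_inf = eta * f * p * epsilon
k_inf = 1.82 * 0.82 * 0.73 * 1.065
k_inf = 1.1603

1.1603


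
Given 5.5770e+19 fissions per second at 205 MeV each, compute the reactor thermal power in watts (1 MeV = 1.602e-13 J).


P = fission_rate * E_MeV * 1.602e-13
P = 5.5770e+19 * 205 * 1.602e-13
P = 1.8315e+09 W

1.8315e+09


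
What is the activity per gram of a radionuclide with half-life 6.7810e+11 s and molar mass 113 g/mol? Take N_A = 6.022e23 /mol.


lambda = ln(2) / t_half = ln(2) / 6.7810e+11 = 1.022190e-12 /s
SA = lambda * N_A / M
SA = 1.022190e-12 * 6.022e23 / 113
SA = 5.4475e+09 Bq/g

5.4475e+09


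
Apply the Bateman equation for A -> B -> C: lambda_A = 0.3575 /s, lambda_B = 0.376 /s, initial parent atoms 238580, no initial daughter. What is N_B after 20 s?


N_B(t) = lambda_A * N_A0 / (lambda_B - lambda_A) * [exp(-lambda_A*t) - exp(-lambda_B*t)]
exp(-0.3575*20) = 7.848641e-04; exp(-0.376*20) = 5.421326e-04
N_B = 0.3575 * 238580 / (0.376 - 0.3575) * (7.848641e-04 - 5.421326e-04)
N_B = 1119.1

1119.1


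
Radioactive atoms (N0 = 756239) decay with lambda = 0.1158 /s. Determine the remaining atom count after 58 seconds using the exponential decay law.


N = N0 * exp(-lambda * t)
N = 756239 * exp(-0.1158 * 58)
N = 915.72

915.72


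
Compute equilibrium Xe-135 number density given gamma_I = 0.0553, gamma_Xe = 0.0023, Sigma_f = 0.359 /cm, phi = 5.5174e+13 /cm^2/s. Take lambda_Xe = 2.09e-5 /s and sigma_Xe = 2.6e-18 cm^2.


Xe_eq = (gamma_I + gamma_Xe) * Sigma_f * phi / (lambda_Xe + sigma_Xe * phi)
Numerator = (0.0553 + 0.0023) * 0.359 * 5.5174e+13 = 1.140910e+12
Denominator = 2.09e-5 + 2.6e-18 * 5.5174e+13 = 1.643524e-04
Xe_eq = 1.140910e+12 / 1.643524e-04 = 6.9419e+15 /cm^3

6.9419e+15


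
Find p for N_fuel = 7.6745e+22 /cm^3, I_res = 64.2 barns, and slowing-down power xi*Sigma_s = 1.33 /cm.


p = exp(-N * I * 1e-24 / (xi*Sigma_s))
p = exp(-7.6745e+22 * 64.2 * 1e-24 / 1.33)
p = 0.024612

0.024612


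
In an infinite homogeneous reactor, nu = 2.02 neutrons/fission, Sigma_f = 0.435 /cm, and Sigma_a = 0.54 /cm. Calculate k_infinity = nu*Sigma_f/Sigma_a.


k_inf = nu * Sigma_f / Sigma_a
k_inf = 2.02 * 0.435 / 0.54
k_inf = 1.6272

1.6272


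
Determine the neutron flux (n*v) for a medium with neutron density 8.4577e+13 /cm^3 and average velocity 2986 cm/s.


phi = n * v
phi = 8.4577e+13 * 2986
phi = 2.5255e+17 /cm^2/s

2.5255e+17


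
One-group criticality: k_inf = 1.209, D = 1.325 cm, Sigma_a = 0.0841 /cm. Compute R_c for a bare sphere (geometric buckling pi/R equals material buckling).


L^2 = D / Sigma_a = 1.325 / 0.0841 = 15.75505 cm^2
B_m^2 = (k_inf - 1) / L^2 = (1.209 - 1) / 15.75505 = 0.01326559 /cm^2
For a bare sphere: B_g = pi/R, so R_c = pi / sqrt(B_m^2)
R_c = pi / sqrt(0.01326559) = 27.276 cm

27.276


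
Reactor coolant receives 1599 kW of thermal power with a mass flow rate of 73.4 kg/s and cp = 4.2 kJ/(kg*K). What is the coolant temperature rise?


dT = Q / (m_dot * cp)
dT = 1599 / (73.4 * 4.2)
dT = 5.1868 C

5.1868


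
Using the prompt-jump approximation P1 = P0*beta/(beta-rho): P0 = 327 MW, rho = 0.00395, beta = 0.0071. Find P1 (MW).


P1/P0 = beta / (beta - rho)
P1/P0 = 0.0071 / (0.0071 - 0.00395) = 2.253968
P1 = 327 * 2.253968 = 737.05 MW

737.05


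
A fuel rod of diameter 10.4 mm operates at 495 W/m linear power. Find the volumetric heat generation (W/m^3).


r = D / 2 / 1000 = 10.4 / 2 / 1000 = 0.0052 m
q''' = q' / (pi * r^2)
q''' = 495 / (pi * 0.0052^2)
q''' = 5.8270e+06 W/m^3

5.8270e+06


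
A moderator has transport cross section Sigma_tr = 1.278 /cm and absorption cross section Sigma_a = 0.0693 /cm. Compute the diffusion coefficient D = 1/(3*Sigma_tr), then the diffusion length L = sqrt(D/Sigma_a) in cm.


D = 1 / (3 * Sigma_tr) = 1 / (3 * 1.278) = 0.2608242 cm
L = sqrt(D / Sigma_a)
L = sqrt(0.2608242 / 0.0693)
L = 1.9400 cm

1.9400


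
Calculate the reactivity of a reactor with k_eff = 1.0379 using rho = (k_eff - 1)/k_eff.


rho = (k_eff - 1) / k_eff
rho = (1.0379 - 1) / 1.0379
rho = 0.036516

0.036516


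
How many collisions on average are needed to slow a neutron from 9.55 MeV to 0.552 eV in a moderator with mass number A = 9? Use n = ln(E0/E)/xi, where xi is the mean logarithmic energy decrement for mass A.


xi = 1 + (A-1)^2/(2A)*ln((A-1)/(A+1)) = 0.2066007 (for A = 9)
n = ln(E0/E) / xi
n = ln(9.55e6 / 0.552) / 0.2066007
n = ln(1.730072e+07) / 0.2066007 = 80.669

80.669


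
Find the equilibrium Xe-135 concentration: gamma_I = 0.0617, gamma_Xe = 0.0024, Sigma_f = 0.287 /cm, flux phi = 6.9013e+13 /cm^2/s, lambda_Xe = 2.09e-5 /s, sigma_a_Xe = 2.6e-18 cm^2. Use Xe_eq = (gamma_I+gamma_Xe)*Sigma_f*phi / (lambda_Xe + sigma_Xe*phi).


Xe_eq = (gamma_I + gamma_Xe) * Sigma_f * phi / (lambda_Xe + sigma_Xe * phi)
Numerator = (0.0617 + 0.0024) * 0.287 * 6.9013e+13 = 1.269611e+12
Denominator = 2.09e-5 + 2.6e-18 * 6.9013e+13 = 2.003338e-04
Xe_eq = 1.269611e+12 / 2.003338e-04 = 6.3375e+15 /cm^3

6.3375e+15


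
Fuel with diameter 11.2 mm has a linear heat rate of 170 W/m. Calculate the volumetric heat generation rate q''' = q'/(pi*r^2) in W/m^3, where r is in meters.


r = D / 2 / 1000 = 11.2 / 2 / 1000 = 0.0056 m
q''' = q' / (pi * r^2)
q''' = 170 / (pi * 0.0056^2)
q''' = 1.7255e+06 W/m^3

1.7255e+06


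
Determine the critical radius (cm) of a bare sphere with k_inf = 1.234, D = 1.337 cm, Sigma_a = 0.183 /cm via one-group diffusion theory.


L^2 = D / Sigma_a = 1.337 / 0.183 = 7.306011 cm^2
B_m^2 = (k_inf - 1) / L^2 = (1.234 - 1) / 7.306011 = 0.03202842 /cm^2
For a bare sphere: B_g = pi/R, so R_c = pi / sqrt(B_m^2)
R_c = pi / sqrt(0.03202842) = 17.554 cm

17.554


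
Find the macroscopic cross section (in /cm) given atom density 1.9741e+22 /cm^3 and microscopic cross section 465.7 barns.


Sigma = N * sigma_barns * 1e-24
Sigma = 1.9741e+22 * 465.7 * 1e-24
Sigma = 9.1934 /cm

9.1934


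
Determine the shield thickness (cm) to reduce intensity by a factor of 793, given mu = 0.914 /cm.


x = ln(factor) / mu
x = ln(793) / 0.914
x = 7.3040 cm

7.3040


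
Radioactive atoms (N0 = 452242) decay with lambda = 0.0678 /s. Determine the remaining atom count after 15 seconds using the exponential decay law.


N = N0 * exp(-lambda * t)
N = 452242 * exp(-0.0678 * 15)
N = 163566

163566


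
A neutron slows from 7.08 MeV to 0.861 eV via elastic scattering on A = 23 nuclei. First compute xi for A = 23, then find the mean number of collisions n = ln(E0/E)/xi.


xi = 1 + (A-1)^2/(2A)*ln((A-1)/(A+1)) = 0.08448899 (for A = 23)
n = ln(E0/E) / xi
n = ln(7.08e6 / 0.861) / 0.08448899
n = ln(8.222997e+06) / 0.08448899 = 188.46

188.46


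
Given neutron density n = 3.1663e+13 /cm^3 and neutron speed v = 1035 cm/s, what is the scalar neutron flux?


phi = n * v
phi = 3.1663e+13 * 1035
phi = 3.2771e+16 /cm^2/s

3.2771e+16


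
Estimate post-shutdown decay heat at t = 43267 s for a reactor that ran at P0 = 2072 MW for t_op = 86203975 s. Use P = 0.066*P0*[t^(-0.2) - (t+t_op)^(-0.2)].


P/P0 = 0.066 * [t^(-0.2) - (t + t_op)^(-0.2)]
P/P0 = 0.066 * [43267^(-0.2) - (43267 + 86203975)^(-0.2)]
P/P0 = 0.066 * [0.1182411 - 0.02587325] = 0.006096278
P = 2072 * 0.006096278 = 12.631 MW

12.631


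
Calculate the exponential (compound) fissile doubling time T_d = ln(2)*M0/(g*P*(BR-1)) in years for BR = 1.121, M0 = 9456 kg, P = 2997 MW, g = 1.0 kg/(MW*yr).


Breeding gain G = BR - 1 = 1.121 - 1 = 0.121
Fissile production rate = g * P * G = 1.0 * 2997 * 0.121 = 362.637 kg/yr
T_d = ln(2) * M0 / (g * P * G)
T_d = ln(2) * 9456 / 362.637 = 18.074 yr

18.074


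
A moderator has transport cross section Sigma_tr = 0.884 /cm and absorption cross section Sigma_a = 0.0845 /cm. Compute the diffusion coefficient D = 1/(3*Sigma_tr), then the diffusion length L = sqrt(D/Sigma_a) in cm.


D = 1 / (3 * Sigma_tr) = 1 / (3 * 0.884) = 0.3770739 cm
L = sqrt(D / Sigma_a)
L = sqrt(0.3770739 / 0.0845)
L = 2.1124 cm

2.1124


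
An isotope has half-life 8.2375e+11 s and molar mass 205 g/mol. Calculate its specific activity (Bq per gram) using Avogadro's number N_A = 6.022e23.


lambda = ln(2) / t_half = ln(2) / 8.2375e+11 = 8.414533e-13 /s
SA = lambda * N_A / M
SA = 8.414533e-13 * 6.022e23 / 205
SA = 2.4718e+09 Bq/g

2.4718e+09


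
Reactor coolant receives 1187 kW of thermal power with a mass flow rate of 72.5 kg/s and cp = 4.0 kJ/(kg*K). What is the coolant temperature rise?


dT = Q / (m_dot * cp)
dT = 1187 / (72.5 * 4.0)
dT = 4.0931 C

4.0931


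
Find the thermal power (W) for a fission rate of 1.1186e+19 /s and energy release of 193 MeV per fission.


P = fission_rate * E_MeV * 1.602e-13
P = 1.1186e+19 * 193 * 1.602e-13
P = 3.4586e+08 W

3.4586e+08


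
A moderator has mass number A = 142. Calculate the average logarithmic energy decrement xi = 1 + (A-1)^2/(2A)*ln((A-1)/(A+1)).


xi = 1 + (A-1)^2/(2A) * ln((A-1)/(A+1))
xi = 1 + (142-1)^2/(2*142) * ln((142-1)/(142 +1))
xi = 0.014019

0.014019


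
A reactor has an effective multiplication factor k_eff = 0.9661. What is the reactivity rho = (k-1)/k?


rho = (k_eff - 1) / k_eff
rho = (0.9661 - 1) / 0.9661
rho = -0.035090

-0.035090


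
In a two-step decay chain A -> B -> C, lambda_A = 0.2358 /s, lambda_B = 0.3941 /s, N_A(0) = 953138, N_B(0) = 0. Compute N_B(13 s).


N_B(t) = lambda_A * N_A0 / (lambda_B - lambda_A) * [exp(-lambda_A*t) - exp(-lambda_B*t)]
exp(-0.2358*13) = 0.04663518; exp(-0.3941*13) = 0.005956335
N_B = 0.2358 * 953138 / (0.3941 - 0.2358) * (0.04663518 - 0.005956335)
N_B = 57755

57755


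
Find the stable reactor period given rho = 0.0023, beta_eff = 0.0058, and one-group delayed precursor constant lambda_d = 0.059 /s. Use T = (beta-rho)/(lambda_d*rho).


T = (beta - rho) / (lambda_d * rho)
T = (0.0058 - 0.0023) / (0.059 * 0.0023)
T = 25.792 s

25.792


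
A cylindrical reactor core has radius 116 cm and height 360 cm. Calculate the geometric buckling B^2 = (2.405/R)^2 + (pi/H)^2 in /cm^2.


B^2 = (2.405/R)^2 + (pi/H)^2
B^2 = (2.405/116)^2 + (pi/360)^2
B^2 = 5.0600e-04 /cm^2

5.0600e-04


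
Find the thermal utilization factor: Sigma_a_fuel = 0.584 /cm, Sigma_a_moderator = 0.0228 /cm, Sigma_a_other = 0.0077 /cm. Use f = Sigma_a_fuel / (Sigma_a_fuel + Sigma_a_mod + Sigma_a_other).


f = Sigma_a_fuel / (Sigma_a_fuel + Sigma_a_mod + Sigma_a_other)
f = 0.584 / (0.584 + 0.0228 + 0.0077)
f = 0.95037

0.95037


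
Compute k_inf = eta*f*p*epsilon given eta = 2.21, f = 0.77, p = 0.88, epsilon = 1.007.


k_inf = eta * f * p * epsilon
k_inf = 2.21 * 0.77 * 0.88 * 1.007
k_inf = 1.5080

1.5080


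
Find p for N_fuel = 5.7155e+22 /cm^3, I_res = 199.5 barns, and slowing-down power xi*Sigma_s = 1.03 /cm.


p = exp(-N * I * 1e-24 / (xi*Sigma_s))
p = exp(-5.7155e+22 * 199.5 * 1e-24 / 1.03)
p = 1.5568e-05

1.5568e-05


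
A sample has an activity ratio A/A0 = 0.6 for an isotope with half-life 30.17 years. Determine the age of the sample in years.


lambda = ln(2) / t_half = ln(2) / 30.17 = 0.02297472 /yr
t = -ln(A/A0) / lambda
t = -ln(0.6) / 0.02297472
t = 22.234 yr

22.234


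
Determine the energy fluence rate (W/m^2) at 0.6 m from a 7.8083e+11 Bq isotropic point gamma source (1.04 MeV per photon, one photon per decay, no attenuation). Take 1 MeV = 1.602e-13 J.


psi = A * E * 1.602e-13 / (4*pi*r^2)
psi = 7.8083e+11 * 1.04 * 1.602e-13 / (4*pi*0.6^2)
psi = 0.028757 W/m^2

0.028757


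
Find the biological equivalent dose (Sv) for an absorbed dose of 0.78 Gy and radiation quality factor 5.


H = D * Q
H = 0.78 * 5
H = 3.9000 Sv

3.9000


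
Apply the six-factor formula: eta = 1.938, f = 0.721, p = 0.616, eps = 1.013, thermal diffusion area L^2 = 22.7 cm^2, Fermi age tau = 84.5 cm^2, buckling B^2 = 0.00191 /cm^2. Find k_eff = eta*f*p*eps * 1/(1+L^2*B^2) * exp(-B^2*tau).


k_inf = eta*f*p*eps = 1.938*0.721*0.616*1.013 = 0.8719251
P_TNL = 1/(1 + L^2*B^2) = 1/(1 + 22.7*0.00191) = 0.9584447
P_FNL = exp(-B^2*tau) = exp(-0.00191*84.5) = 0.8509559
k_eff = k_inf * P_TNL * P_FNL = 0.8719251 * 0.9584447 * 0.8509559
k_eff = 0.71114

0.71114


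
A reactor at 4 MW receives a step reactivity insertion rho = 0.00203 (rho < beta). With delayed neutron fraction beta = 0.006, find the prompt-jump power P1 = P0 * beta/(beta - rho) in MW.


P1/P0 = beta / (beta - rho)
P1/P0 = 0.006 / (0.006 - 0.00203) = 1.511335
P1 = 4 * 1.511335 = 6.0453 MW

6.0453


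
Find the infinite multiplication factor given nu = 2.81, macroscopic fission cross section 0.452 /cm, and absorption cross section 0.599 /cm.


k_inf = nu * Sigma_f / Sigma_a
k_inf = 2.81 * 0.452 / 0.599
k_inf = 2.1204

2.1204


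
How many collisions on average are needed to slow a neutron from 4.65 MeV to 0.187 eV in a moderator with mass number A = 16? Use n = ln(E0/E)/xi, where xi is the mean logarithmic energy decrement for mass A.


xi = 1 + (A-1)^2/(2A)*ln((A-1)/(A+1)) = 0.1199467 (for A = 16)
n = ln(E0/E) / xi
n = ln(4.65e6 / 0.187) / 0.1199467
n = ln(2.486631e+07) / 0.1199467 = 141.97

141.97


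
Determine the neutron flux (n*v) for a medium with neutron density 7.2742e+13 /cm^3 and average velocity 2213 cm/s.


phi = n * v
phi = 7.2742e+13 * 2213
phi = 1.6098e+17 /cm^2/s

1.6098e+17


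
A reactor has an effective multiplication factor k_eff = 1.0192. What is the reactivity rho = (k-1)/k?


rho = (k_eff - 1) / k_eff
rho = (1.0192 - 1) / 1.0192
rho = 0.018838

0.018838


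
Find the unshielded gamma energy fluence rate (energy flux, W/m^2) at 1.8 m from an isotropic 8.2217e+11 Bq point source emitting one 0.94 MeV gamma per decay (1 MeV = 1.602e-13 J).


psi = A * E * 1.602e-13 / (4*pi*r^2)
psi = 8.2217e+11 * 0.94 * 1.602e-13 / (4*pi*1.8^2)
psi = 0.0030409 W/m^2

0.0030409


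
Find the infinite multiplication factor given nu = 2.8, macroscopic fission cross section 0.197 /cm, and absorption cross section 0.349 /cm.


k_inf = nu * Sigma_f / Sigma_a
k_inf = 2.8 * 0.197 / 0.349
k_inf = 1.5805

1.5805


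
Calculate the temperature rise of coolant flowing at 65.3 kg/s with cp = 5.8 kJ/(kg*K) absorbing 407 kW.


dT = Q / (m_dot * cp)
dT = 407 / (65.3 * 5.8)
dT = 1.0746 C

1.0746


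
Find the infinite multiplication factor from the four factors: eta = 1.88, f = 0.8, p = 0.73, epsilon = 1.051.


k_inf = eta * f * p * epsilon
k_inf = 1.88 * 0.8 * 0.73 * 1.051
k_inf = 1.1539

1.1539


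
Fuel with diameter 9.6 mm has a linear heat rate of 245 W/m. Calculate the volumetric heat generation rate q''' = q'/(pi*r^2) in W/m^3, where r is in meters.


r = D / 2 / 1000 = 9.6 / 2 / 1000 = 0.0048 m
q''' = q' / (pi * r^2)
q''' = 245 / (pi * 0.0048^2)
q''' = 3.3848e+06 W/m^3

3.3848e+06


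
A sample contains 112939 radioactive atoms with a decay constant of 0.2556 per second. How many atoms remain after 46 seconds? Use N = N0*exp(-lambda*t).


N = N0 * exp(-lambda * t)
N = 112939 * exp(-0.2556 * 46)
N = 0.88427

0.88427


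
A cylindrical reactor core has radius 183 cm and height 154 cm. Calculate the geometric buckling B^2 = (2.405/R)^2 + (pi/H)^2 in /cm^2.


B^2 = (2.405/R)^2 + (pi/H)^2
B^2 = (2.405/183)^2 + (pi/154)^2
B^2 = 5.8887e-04 /cm^2

5.8887e-04


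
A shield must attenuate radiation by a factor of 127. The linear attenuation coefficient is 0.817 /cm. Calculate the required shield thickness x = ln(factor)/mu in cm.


x = ln(factor) / mu
x = ln(127) / 0.817
x = 5.9292 cm

5.9292


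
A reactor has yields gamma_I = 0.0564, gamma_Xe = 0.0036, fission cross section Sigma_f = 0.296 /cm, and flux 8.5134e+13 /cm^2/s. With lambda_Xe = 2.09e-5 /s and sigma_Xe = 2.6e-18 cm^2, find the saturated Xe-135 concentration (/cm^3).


Xe_eq = (gamma_I + gamma_Xe) * Sigma_f * phi / (lambda_Xe + sigma_Xe * phi)
Numerator = (0.0564 + 0.0036) * 0.296 * 8.5134e+13 = 1.511980e+12
Denominator = 2.09e-5 + 2.6e-18 * 8.5134e+13 = 2.422484e-04
Xe_eq = 1.511980e+12 / 2.422484e-04 = 6.2414e+15 /cm^3

6.2414e+15


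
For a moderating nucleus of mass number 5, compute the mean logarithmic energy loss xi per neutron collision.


xi = 1 + (A-1)^2/(2A) * ln((A-1)/(A+1))
xi = 1 + (5-1)^2/(2*5) * ln((5-1)/(5 +1))
xi = 0.35126

0.35126


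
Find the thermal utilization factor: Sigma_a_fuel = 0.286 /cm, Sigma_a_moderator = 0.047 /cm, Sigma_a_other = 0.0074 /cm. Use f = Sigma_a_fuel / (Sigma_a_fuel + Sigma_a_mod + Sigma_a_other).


f = Sigma_a_fuel / (Sigma_a_fuel + Sigma_a_mod + Sigma_a_other)
f = 0.286 / (0.286 + 0.047 + 0.0074)
f = 0.84019

0.84019


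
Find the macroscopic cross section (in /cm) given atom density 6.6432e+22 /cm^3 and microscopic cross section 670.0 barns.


Sigma = N * sigma_barns * 1e-24
Sigma = 6.6432e+22 * 670.0 * 1e-24
Sigma = 44.509 /cm

44.509


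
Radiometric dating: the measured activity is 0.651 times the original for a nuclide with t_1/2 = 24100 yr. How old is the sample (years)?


lambda = ln(2) / t_half = ln(2) / 24100 = 2.876129e-05 /yr
t = -ln(A/A0) / lambda
t = -ln(0.651) / 2.876129e-05
t = 14924 yr

14924


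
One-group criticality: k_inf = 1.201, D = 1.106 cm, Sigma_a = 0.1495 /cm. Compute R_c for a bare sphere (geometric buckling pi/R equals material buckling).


L^2 = D / Sigma_a = 1.106 / 0.1495 = 7.397993 cm^2
B_m^2 = (k_inf - 1) / L^2 = (1.201 - 1) / 7.397993 = 0.02716953 /cm^2
For a bare sphere: B_g = pi/R, so R_c = pi / sqrt(B_m^2)
R_c = pi / sqrt(0.02716953) = 19.059 cm

19.059


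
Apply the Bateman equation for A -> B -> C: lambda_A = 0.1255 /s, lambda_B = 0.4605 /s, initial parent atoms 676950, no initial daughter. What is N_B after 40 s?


N_B(t) = lambda_A * N_A0 / (lambda_B - lambda_A) * [exp(-lambda_A*t) - exp(-lambda_B*t)]
exp(-0.1255*40) = 0.006604527; exp(-0.4605*40) = 1.000681e-08
N_B = 0.1255 * 676950 / (0.4605 - 0.1255) * (0.006604527 - 1.000681e-08)
N_B = 1674.9

1674.9


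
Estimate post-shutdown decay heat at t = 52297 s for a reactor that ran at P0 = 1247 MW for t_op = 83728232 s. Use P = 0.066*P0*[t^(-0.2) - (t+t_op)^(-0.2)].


P/P0 = 0.066 * [t^(-0.2) - (t + t_op)^(-0.2)]
P/P0 = 0.066 * [52297^(-0.2) - (52297 + 83728232)^(-0.2)]
P/P0 = 0.066 * [0.1138426 - 0.02602384] = 0.005796038
P = 1247 * 0.005796038 = 7.2277 MW

7.2277


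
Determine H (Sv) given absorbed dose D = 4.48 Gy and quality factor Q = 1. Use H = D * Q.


H = D * Q
H = 4.48 * 1
H = 4.4800 Sv

4.4800


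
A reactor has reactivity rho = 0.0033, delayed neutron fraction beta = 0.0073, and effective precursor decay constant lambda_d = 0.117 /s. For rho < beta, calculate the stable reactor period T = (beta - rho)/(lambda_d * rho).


T = (beta - rho) / (lambda_d * rho)
T = (0.0073 - 0.0033) / (0.117 * 0.0033)
T = 10.360 s

10.360


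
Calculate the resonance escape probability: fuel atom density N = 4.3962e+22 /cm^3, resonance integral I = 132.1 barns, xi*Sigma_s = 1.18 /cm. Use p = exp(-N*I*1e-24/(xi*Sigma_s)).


p = exp(-N * I * 1e-24 / (xi*Sigma_s))
p = exp(-4.3962e+22 * 132.1 * 1e-24 / 1.18)
p = 0.0072881

0.0072881


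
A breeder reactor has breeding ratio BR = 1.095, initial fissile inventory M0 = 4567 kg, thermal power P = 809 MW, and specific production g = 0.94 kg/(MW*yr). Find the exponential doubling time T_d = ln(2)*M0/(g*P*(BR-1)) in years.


Breeding gain G = BR - 1 = 1.095 - 1 = 0.095
Fissile production rate = g * P * G = 0.94 * 809 * 0.095 = 72.2437 kg/yr
T_d = ln(2) * M0 / (g * P * G)
T_d = ln(2) * 4567 / 72.2437 = 43.818 yr

43.818


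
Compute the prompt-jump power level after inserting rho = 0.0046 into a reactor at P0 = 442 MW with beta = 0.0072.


P1/P0 = beta / (beta - rho)
P1/P0 = 0.0072 / (0.0072 - 0.0046) = 2.769231
P1 = 442 * 2.769231 = 1224.0 MW

1224.0


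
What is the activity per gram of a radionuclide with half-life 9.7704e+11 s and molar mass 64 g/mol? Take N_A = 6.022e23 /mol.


lambda = ln(2) / t_half = ln(2) / 9.7704e+11 = 7.094358e-13 /s
SA = lambda * N_A / M
SA = 7.094358e-13 * 6.022e23 / 64
SA = 6.6753e+09 Bq/g

6.6753e+09


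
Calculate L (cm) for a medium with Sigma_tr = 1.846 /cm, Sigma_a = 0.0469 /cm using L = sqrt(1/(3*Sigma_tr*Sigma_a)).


D = 1 / (3 * Sigma_tr) = 1 / (3 * 1.846) = 0.1805706 cm
L = sqrt(D / Sigma_a)
L = sqrt(0.1805706 / 0.0469)
L = 1.9622 cm

1.9622


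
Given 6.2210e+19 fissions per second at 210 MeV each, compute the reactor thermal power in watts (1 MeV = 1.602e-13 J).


P = fission_rate * E_MeV * 1.602e-13
P = 6.2210e+19 * 210 * 1.602e-13
P = 2.0929e+09 W

2.0929e+09


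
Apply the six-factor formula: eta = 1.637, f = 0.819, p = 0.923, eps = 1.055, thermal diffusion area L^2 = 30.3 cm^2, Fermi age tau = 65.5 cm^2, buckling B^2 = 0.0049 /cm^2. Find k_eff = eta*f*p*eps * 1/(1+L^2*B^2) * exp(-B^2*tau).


k_inf = eta*f*p*eps = 1.637*0.819*0.923*1.055 = 1.305530
P_TNL = 1/(1 + L^2*B^2) = 1/(1 + 30.3*0.0049) = 0.8707237
P_FNL = exp(-B^2*tau) = exp(-0.0049*65.5) = 0.7254595
k_eff = k_inf * P_TNL * P_FNL = 1.305530 * 0.8707237 * 0.7254595
k_eff = 0.82467

0.82467


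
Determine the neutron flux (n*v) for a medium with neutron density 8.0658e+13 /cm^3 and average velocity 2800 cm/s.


phi = n * v
phi = 8.0658e+13 * 2800
phi = 2.2584e+17 /cm^2/s

2.2584e+17


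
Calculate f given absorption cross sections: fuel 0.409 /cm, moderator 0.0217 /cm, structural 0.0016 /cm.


f = Sigma_a_fuel / (Sigma_a_fuel + Sigma_a_mod + Sigma_a_other)
f = 0.409 / (0.409 + 0.0217 + 0.0016)
f = 0.94610

0.94610


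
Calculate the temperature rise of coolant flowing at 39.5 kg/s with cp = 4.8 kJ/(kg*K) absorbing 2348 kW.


dT = Q / (m_dot * cp)
dT = 2348 / (39.5 * 4.8)
dT = 12.384 C

12.384


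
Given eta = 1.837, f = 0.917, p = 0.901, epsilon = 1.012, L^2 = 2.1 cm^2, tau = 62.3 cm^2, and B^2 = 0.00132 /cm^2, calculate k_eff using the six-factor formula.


k_inf = eta*f*p*eps = 1.837*0.917*0.901*1.012 = 1.535974
P_TNL = 1/(1 + L^2*B^2) = 1/(1 + 2.1*0.00132) = 0.9972357
P_FNL = exp(-B^2*tau) = exp(-0.00132*62.3) = 0.9210546
k_eff = k_inf * P_TNL * P_FNL = 1.535974 * 0.9972357 * 0.9210546
k_eff = 1.4108

1.4108


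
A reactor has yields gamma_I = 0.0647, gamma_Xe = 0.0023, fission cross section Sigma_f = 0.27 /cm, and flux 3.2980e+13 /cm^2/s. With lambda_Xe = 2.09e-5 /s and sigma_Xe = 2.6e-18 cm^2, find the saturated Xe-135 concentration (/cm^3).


Xe_eq = (gamma_I + gamma_Xe) * Sigma_f * phi / (lambda_Xe + sigma_Xe * phi)
Numerator = (0.0647 + 0.0023) * 0.27 * 3.2980e+13 = 5.966082e+11
Denominator = 2.09e-5 + 2.6e-18 * 3.2980e+13 = 1.066480e-04
Xe_eq = 5.966082e+11 / 1.066480e-04 = 5.5942e+15 /cm^3

5.5942e+15


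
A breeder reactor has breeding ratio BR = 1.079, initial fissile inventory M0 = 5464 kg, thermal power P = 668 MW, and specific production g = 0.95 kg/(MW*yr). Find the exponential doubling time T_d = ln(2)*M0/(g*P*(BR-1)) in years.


Breeding gain G = BR - 1 = 1.079 - 1 = 0.079
Fissile production rate = g * P * G = 0.95 * 668 * 0.079 = 50.1334 kg/yr
T_d = ln(2) * M0 / (g * P * G)
T_d = ln(2) * 5464 / 50.1334 = 75.546 yr

75.546


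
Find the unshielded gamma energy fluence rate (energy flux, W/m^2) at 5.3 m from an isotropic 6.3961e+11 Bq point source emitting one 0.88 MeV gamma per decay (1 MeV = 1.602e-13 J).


psi = A * E * 1.602e-13 / (4*pi*r^2)
psi = 6.3961e+11 * 0.88 * 1.602e-13 / (4*pi*5.3^2)
psi = 2.5545e-04 W/m^2

2.5545e-04


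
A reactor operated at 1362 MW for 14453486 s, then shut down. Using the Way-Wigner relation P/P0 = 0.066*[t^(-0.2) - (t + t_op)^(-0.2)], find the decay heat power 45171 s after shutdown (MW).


P/P0 = 0.066 * [t^(-0.2) - (t + t_op)^(-0.2)]
P/P0 = 0.066 * [45171^(-0.2) - (45171 + 14453486)^(-0.2)]
P/P0 = 0.066 * [0.1172271 - 0.03696021] = 0.005297615
P = 1362 * 0.005297615 = 7.2154 MW

7.2154


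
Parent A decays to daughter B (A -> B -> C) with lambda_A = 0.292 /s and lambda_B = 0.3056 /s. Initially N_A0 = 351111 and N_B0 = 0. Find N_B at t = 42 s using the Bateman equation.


N_B(t) = lambda_A * N_A0 / (lambda_B - lambda_A) * [exp(-lambda_A*t) - exp(-lambda_B*t)]
exp(-0.292*42) = 4.718593e-06; exp(-0.3056*42) = 2.665284e-06
N_B = 0.292 * 351111 / (0.3056 - 0.292) * (4.718593e-06 - 2.665284e-06)
N_B = 15.479

15.479


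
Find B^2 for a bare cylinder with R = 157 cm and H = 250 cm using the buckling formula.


B^2 = (2.405/R)^2 + (pi/H)^2
B^2 = (2.405/157)^2 + (pi/250)^2
B^2 = 3.9257e-04 /cm^2

3.9257e-04


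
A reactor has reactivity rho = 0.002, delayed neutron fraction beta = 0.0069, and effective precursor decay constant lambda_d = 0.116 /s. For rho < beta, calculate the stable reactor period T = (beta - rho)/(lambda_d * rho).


T = (beta - rho) / (lambda_d * rho)
T = (0.0069 - 0.002) / (0.116 * 0.002)
T = 21.121 s

21.121


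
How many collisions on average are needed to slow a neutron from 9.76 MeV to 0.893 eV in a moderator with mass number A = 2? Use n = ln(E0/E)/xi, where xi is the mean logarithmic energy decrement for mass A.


xi = 1 + (A-1)^2/(2A)*ln((A-1)/(A+1)) = 0.7253469 (for A = 2)
n = ln(E0/E) / xi
n = ln(9.76e6 / 0.893) / 0.7253469
n = ln(1.092945e+07) / 0.7253469 = 22.344

22.344


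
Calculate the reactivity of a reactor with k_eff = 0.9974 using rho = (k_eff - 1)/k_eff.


rho = (k_eff - 1) / k_eff
rho = (0.9974 - 1) / 0.9974
rho = -0.0026068

-0.0026068


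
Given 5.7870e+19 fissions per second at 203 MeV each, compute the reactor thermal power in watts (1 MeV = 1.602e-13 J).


P = fission_rate * E_MeV * 1.602e-13
P = 5.7870e+19 * 203 * 1.602e-13
P = 1.8820e+09 W

1.8820e+09


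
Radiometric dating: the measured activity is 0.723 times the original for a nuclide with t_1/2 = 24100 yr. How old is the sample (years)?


lambda = ln(2) / t_half = ln(2) / 24100 = 2.876129e-05 /yr
t = -ln(A/A0) / lambda
t = -ln(0.723) / 2.876129e-05
t = 11277 yr

11277


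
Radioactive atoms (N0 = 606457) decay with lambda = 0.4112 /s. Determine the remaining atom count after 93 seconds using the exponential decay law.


N = N0 * exp(-lambda * t)
N = 606457 * exp(-0.4112 * 93)
N = 1.4951e-11

1.4951e-11


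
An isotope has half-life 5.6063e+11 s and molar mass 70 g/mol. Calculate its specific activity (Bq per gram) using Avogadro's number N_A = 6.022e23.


lambda = ln(2) / t_half = ln(2) / 5.6063e+11 = 1.236372e-12 /s
SA = lambda * N_A / M
SA = 1.236372e-12 * 6.022e23 / 70
SA = 1.0636e+10 Bq/g

1.0636e+10


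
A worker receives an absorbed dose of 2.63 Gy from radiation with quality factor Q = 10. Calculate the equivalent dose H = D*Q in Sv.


H = D * Q
H = 2.63 * 10
H = 26.300 Sv

26.300


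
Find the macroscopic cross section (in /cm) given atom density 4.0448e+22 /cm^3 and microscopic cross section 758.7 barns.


Sigma = N * sigma_barns * 1e-24
Sigma = 4.0448e+22 * 758.7 * 1e-24
Sigma = 30.688 /cm

30.688


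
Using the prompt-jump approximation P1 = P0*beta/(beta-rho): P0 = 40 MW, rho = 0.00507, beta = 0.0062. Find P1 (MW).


P1/P0 = beta / (beta - rho)
P1/P0 = 0.0062 / (0.0062 - 0.00507) = 5.486726
P1 = 40 * 5.486726 = 219.47 MW

219.47


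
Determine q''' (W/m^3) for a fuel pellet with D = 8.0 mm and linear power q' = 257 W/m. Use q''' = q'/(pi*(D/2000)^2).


r = D / 2 / 1000 = 8.0 / 2 / 1000 = 0.004 m
q''' = q' / (pi * r^2)
q''' = 257 / (pi * 0.004^2)
q''' = 5.1129e+06 W/m^3

5.1129e+06


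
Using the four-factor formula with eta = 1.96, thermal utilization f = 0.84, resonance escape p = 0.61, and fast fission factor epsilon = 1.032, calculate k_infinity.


k_inf = eta * f * p * epsilon
k_inf = 1.96 * 0.84 * 0.61 * 1.032
k_inf = 1.0364

1.0364


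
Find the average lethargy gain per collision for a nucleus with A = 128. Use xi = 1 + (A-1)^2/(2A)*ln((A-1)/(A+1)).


xi = 1 + (A-1)^2/(2A) * ln((A-1)/(A+1))
xi = 1 + (128-1)^2/(2*128) * ln((128-1)/(128 +1))
xi = 0.015544

0.015544


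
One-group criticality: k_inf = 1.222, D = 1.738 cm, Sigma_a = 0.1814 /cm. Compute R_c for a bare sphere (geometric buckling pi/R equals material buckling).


L^2 = D / Sigma_a = 1.738 / 0.1814 = 9.581036 cm^2
B_m^2 = (k_inf - 1) / L^2 = (1.222 - 1) / 9.581036 = 0.02317077 /cm^2
For a bare sphere: B_g = pi/R, so R_c = pi / sqrt(B_m^2)
R_c = pi / sqrt(0.02317077) = 20.639 cm

20.639


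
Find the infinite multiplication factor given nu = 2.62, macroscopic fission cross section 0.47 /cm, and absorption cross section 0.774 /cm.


k_inf = nu * Sigma_f / Sigma_a
k_inf = 2.62 * 0.47 / 0.774
k_inf = 1.5910

1.5910
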